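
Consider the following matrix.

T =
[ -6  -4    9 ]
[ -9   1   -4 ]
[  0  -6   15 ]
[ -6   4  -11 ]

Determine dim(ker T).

1

Row reduce to echelon form.
R2 ← R2 − (3/2)·R1: [0, 7, -35/2]
R4 ← R4 − R1: [0, 8, -20]
R3 ← R3 + (6/7)·R2: [0, 0, 0]
R4 ← R4 − (8/7)·R2: [0, 0, 0]
2 nonzero rows, so rank(T) = 2.
T has 3 columns; by rank–nullity, nullity = 3 − 2 = 1.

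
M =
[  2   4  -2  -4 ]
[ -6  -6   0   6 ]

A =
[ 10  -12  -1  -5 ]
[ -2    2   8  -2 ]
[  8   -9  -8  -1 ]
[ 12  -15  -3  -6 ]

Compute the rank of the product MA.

First compute MA:
[[-52,  62,  58,   8],
 [ 24, -30, -60,   6]]
Now row reduce the product.
R2 ← R2 + (6/13)·R1: [0, -18/13, -432/13, 126/13]
2 nonzero rows, so rank(MA) = 2.

2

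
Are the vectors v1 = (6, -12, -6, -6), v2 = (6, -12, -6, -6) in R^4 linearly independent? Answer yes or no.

no

Form the matrix with these vectors as rows and row reduce.
R2 ← R2 − R1: [0, 0, 0, 0]
1 nonzero row, so the 2 vectors span a space of dimension 1.
Since 1 < 2, the vectors are linearly dependent.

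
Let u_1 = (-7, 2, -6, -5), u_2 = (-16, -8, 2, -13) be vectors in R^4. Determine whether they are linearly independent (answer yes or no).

yes

Form the matrix with these vectors as rows and row reduce.
R2 ← R2 − (16/7)·R1: [0, -88/7, 110/7, -11/7]
2 nonzero rows, so the 2 vectors span a space of dimension 2.
Since 2 = 2, the vectors are linearly independent.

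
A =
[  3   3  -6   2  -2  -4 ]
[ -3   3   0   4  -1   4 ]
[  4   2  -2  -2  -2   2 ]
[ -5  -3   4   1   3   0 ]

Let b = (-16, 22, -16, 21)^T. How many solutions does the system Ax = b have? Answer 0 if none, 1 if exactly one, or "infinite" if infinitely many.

infinite

Row reduce the augmented matrix [A | b].
R2 ← R2 + R1: [0, 6, -6, 6, -3, 0, 6]
R3 ← R3 − (4/3)·R1: [0, -2, 6, -14/3, 2/3, 22/3, 16/3]
R4 ← R4 + (5/3)·R1: [0, 2, -6, 13/3, -1/3, -20/3, -17/3]
R3 ← R3 + (1/3)·R2: [0, 0, 4, -8/3, -1/3, 22/3, 22/3]
R4 ← R4 − (1/3)·R2: [0, 0, -4, 7/3, 2/3, -20/3, -23/3]
R4 ← R4 + R3: [0, 0, 0, -1/3, 1/3, 2/3, -1/3]
The echelon form has 4 nonzero rows, and every pivot lies in the first 6 columns, so rank(A) = rank([A|b]) = 4.
The system is consistent.
rank = 4 < 6 unknowns, so there are infinitely many solutions.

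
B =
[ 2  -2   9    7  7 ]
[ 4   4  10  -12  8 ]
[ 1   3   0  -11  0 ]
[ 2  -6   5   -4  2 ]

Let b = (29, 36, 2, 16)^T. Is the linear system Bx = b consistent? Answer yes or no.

yes

Row reduce the augmented matrix [B | b].
R2 ← R2 − (2)·R1: [0, 8, -8, -26, -6, -22]
R3 ← R3 − (1/2)·R1: [0, 4, -9/2, -29/2, -7/2, -25/2]
R4 ← R4 − R1: [0, -4, -4, -11, -5, -13]
R3 ← R3 − (1/2)·R2: [0, 0, -1/2, -3/2, -1/2, -3/2]
R4 ← R4 + (1/2)·R2: [0, 0, -8, -24, -8, -24]
R4 ← R4 − (16)·R3: [0, 0, 0, 0, 0, 0]
The echelon form has 3 nonzero rows, and every pivot lies in the first 5 columns, so rank(B) = rank([B|b]) = 3.
The system is consistent.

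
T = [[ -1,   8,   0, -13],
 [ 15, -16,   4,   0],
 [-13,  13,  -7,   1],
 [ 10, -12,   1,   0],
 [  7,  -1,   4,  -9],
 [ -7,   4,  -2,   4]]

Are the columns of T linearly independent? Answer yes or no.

Row reduce T to echelon form.
R2 ← R2 + (15)·R1: [0, 104, 4, -195]
R3 ← R3 − (13)·R1: [0, -91, -7, 170]
R4 ← R4 + (10)·R1: [0, 68, 1, -130]
R5 ← R5 + (7)·R1: [0, 55, 4, -100]
R6 ← R6 − (7)·R1: [0, -52, -2, 95]
R3 ← R3 + (7/8)·R2: [0, 0, -7/2, -5/8]
R4 ← R4 − (17/26)·R2: [0, 0, -21/13, -5/2]
R5 ← R5 − (55/104)·R2: [0, 0, 49/26, 25/8]
R6 ← R6 + (1/2)·R2: [0, 0, 0, -5/2]
R4 ← R4 − (6/13)·R3: [0, 0, 0, -115/52]
R5 ← R5 + (7/13)·R3: [0, 0, 0, 145/52]
R5 ← R5 + (29/23)·R4: [0, 0, 0, 0]
R6 ← R6 − (26/23)·R4: [0, 0, 0, 0]
4 pivots among 4 columns.
Every column is a pivot column, so the columns are linearly independent.

yes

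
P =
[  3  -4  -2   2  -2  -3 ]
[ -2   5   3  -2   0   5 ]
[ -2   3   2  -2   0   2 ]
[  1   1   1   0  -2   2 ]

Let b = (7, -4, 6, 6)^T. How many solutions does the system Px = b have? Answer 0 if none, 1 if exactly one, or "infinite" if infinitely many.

0

Row reduce the augmented matrix [P | b].
R2 ← R2 + (2/3)·R1: [0, 7/3, 5/3, -2/3, -4/3, 3, 2/3]
R3 ← R3 + (2/3)·R1: [0, 1/3, 2/3, -2/3, -4/3, 0, 32/3]
R4 ← R4 − (1/3)·R1: [0, 7/3, 5/3, -2/3, -4/3, 3, 11/3]
R3 ← R3 − (1/7)·R2: [0, 0, 3/7, -4/7, -8/7, -3/7, 74/7]
R4 ← R4 − R2: [0, 0, 0, 0, 0, 0, 3]
The echelon form has 4 nonzero rows; the last pivot sits in the augmented column, so rank(P) = 3 but rank([P|b]) = 4.
Since the ranks differ, the system is inconsistent.
It has no solutions.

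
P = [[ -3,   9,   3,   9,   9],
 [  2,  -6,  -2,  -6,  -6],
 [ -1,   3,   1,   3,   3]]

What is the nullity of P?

Row reduce to echelon form.
R2 ← R2 + (2/3)·R1: [0, 0, 0, 0, 0]
R3 ← R3 − (1/3)·R1: [0, 0, 0, 0, 0]
1 nonzero row, so rank(P) = 1.
P has 5 columns; by rank–nullity, nullity = 5 − 1 = 4.

4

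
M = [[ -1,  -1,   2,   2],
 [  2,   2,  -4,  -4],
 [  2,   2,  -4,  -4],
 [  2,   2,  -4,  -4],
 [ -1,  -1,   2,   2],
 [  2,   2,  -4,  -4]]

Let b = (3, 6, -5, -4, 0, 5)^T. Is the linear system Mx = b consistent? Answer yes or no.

Row reduce the augmented matrix [M | b].
R2 ← R2 + (2)·R1: [0, 0, 0, 0, 12]
R3 ← R3 + (2)·R1: [0, 0, 0, 0, 1]
R4 ← R4 + (2)·R1: [0, 0, 0, 0, 2]
R5 ← R5 − R1: [0, 0, 0, 0, -3]
R6 ← R6 + (2)·R1: [0, 0, 0, 0, 11]
R3 ← R3 − (1/12)·R2: [0, 0, 0, 0, 0]
R4 ← R4 − (1/6)·R2: [0, 0, 0, 0, 0]
R5 ← R5 + (1/4)·R2: [0, 0, 0, 0, 0]
R6 ← R6 − (11/12)·R2: [0, 0, 0, 0, 0]
The echelon form has 2 nonzero rows; the last pivot sits in the augmented column, so rank(M) = 1 but rank([M|b]) = 2.
Since the ranks differ, the system is inconsistent.

no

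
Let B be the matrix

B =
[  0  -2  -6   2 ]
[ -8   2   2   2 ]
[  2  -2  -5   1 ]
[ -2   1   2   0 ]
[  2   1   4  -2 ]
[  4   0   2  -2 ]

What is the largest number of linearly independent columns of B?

2

Row reduce to echelon form.
Swap R1 ↔ R2
R3 ← R3 + (1/4)·R1: [0, -3/2, -9/2, 3/2]
R4 ← R4 − (1/4)·R1: [0, 1/2, 3/2, -1/2]
R5 ← R5 + (1/4)·R1: [0, 3/2, 9/2, -3/2]
R6 ← R6 + (1/2)·R1: [0, 1, 3, -1]
R3 ← R3 − (3/4)·R2: [0, 0, 0, 0]
R4 ← R4 + (1/4)·R2: [0, 0, 0, 0]
R5 ← R5 + (3/4)·R2: [0, 0, 0, 0]
R6 ← R6 + (1/2)·R2: [0, 0, 0, 0]
Echelon form has 2 nonzero rows, so rank(B) = 2.
The rank gives the maximum number of linearly independent columns: 2.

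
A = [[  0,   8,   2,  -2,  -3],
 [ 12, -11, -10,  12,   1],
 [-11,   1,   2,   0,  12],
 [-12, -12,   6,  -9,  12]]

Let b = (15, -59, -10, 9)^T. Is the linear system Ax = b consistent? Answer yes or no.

Row reduce the augmented matrix [A | b].
Swap R1 ↔ R2
R3 ← R3 + (11/12)·R1: [0, -109/12, -43/6, 11, 155/12, -769/12]
R4 ← R4 + R1: [0, -23, -4, 3, 13, -50]
R3 ← R3 + (109/96)·R2: [0, 0, -235/48, 419/48, 913/96, -4517/96]
R4 ← R4 + (23/8)·R2: [0, 0, 7/4, -11/4, 35/8, -55/8]
R4 ← R4 + (84/235)·R3: [0, 0, 0, 87/235, 1827/235, -5568/235]
The echelon form has 4 nonzero rows, and every pivot lies in the first 5 columns, so rank(A) = rank([A|b]) = 4.
The system is consistent.

yes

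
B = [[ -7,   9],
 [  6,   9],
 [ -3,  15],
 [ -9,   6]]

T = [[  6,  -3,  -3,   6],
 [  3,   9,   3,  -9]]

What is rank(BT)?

2

First compute BT:
[[-15, 102,  48, -123],
 [ 63,  63,   9, -45],
 [ 27, 144,  54, -153],
 [-36,  81,  45, -108]]
Now row reduce the product.
R2 ← R2 + (21/5)·R1: [0, 2457/5, 1053/5, -2808/5]
R3 ← R3 + (9/5)·R1: [0, 1638/5, 702/5, -1872/5]
R4 ← R4 − (12/5)·R1: [0, -819/5, -351/5, 936/5]
R3 ← R3 − (2/3)·R2: [0, 0, 0, 0]
R4 ← R4 + (1/3)·R2: [0, 0, 0, 0]
2 nonzero rows, so rank(BT) = 2.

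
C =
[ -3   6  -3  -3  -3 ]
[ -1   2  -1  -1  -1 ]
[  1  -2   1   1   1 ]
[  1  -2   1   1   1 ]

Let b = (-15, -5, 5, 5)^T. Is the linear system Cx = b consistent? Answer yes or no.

yes

Row reduce the augmented matrix [C | b].
R2 ← R2 − (1/3)·R1: [0, 0, 0, 0, 0, 0]
R3 ← R3 + (1/3)·R1: [0, 0, 0, 0, 0, 0]
R4 ← R4 + (1/3)·R1: [0, 0, 0, 0, 0, 0]
The echelon form has 1 nonzero rows, and every pivot lies in the first 5 columns, so rank(C) = rank([C|b]) = 1.
The system is consistent.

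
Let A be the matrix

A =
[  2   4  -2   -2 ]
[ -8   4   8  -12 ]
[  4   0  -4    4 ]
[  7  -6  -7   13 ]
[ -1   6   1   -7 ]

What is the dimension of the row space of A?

Row reduce to echelon form.
R2 ← R2 + (4)·R1: [0, 20, 0, -20]
R3 ← R3 − (2)·R1: [0, -8, 0, 8]
R4 ← R4 − (7/2)·R1: [0, -20, 0, 20]
R5 ← R5 + (1/2)·R1: [0, 8, 0, -8]
R3 ← R3 + (2/5)·R2: [0, 0, 0, 0]
R4 ← R4 + R2: [0, 0, 0, 0]
R5 ← R5 − (2/5)·R2: [0, 0, 0, 0]
Echelon form has 2 nonzero rows, so rank(A) = 2.
The row space has dimension equal to the rank: 2.

2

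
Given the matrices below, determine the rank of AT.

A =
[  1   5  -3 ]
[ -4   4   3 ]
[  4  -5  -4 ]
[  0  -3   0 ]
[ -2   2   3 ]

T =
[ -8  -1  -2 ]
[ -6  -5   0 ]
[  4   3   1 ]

3

First compute AT:
[[-50, -35,  -5],
 [ 20,  -7,  11],
 [-18,   9, -12],
 [ 18,  15,   0],
 [ 16,   1,   7]]
Now row reduce the product.
R2 ← R2 + (2/5)·R1: [0, -21, 9]
R3 ← R3 − (9/25)·R1: [0, 108/5, -51/5]
R4 ← R4 + (9/25)·R1: [0, 12/5, -9/5]
R5 ← R5 + (8/25)·R1: [0, -51/5, 27/5]
R3 ← R3 + (36/35)·R2: [0, 0, -33/35]
R4 ← R4 + (4/35)·R2: [0, 0, -27/35]
R5 ← R5 − (17/35)·R2: [0, 0, 36/35]
R4 ← R4 − (9/11)·R3: [0, 0, 0]
R5 ← R5 + (12/11)·R3: [0, 0, 0]
3 nonzero rows, so rank(AT) = 3.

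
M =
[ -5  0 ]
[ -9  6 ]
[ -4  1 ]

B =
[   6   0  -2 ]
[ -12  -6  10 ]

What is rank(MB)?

2

First compute MB:
[[-30,   0,  10],
 [-126, -36,  78],
 [-36,  -6,  18]]
Now row reduce the product.
R2 ← R2 − (21/5)·R1: [0, -36, 36]
R3 ← R3 − (6/5)·R1: [0, -6, 6]
R3 ← R3 − (1/6)·R2: [0, 0, 0]
2 nonzero rows, so rank(MB) = 2.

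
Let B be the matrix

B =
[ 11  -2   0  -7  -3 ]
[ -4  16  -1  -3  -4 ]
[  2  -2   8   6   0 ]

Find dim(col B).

3

Row reduce to echelon form.
R2 ← R2 + (4/11)·R1: [0, 168/11, -1, -61/11, -56/11]
R3 ← R3 − (2/11)·R1: [0, -18/11, 8, 80/11, 6/11]
R3 ← R3 + (3/28)·R2: [0, 0, 221/28, 187/28, 0]
Echelon form has 3 nonzero rows, so rank(B) = 3.
The column space has dimension equal to the rank: 3.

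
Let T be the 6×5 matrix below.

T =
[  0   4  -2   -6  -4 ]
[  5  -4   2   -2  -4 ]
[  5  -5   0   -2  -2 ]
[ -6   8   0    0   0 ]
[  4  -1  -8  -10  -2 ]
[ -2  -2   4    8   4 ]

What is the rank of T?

3

Row reduce to echelon form.
Swap R1 ↔ R2
R3 ← R3 − R1: [0, -1, -2, 0, 2]
R4 ← R4 + (6/5)·R1: [0, 16/5, 12/5, -12/5, -24/5]
R5 ← R5 − (4/5)·R1: [0, 11/5, -48/5, -42/5, 6/5]
R6 ← R6 + (2/5)·R1: [0, -18/5, 24/5, 36/5, 12/5]
R3 ← R3 + (1/4)·R2: [0, 0, -5/2, -3/2, 1]
R4 ← R4 − (4/5)·R2: [0, 0, 4, 12/5, -8/5]
R5 ← R5 − (11/20)·R2: [0, 0, -17/2, -51/10, 17/5]
R6 ← R6 + (9/10)·R2: [0, 0, 3, 9/5, -6/5]
R4 ← R4 + (8/5)·R3: [0, 0, 0, 0, 0]
R5 ← R5 − (17/5)·R3: [0, 0, 0, 0, 0]
R6 ← R6 + (6/5)·R3: [0, 0, 0, 0, 0]
Echelon form has 3 nonzero rows, so rank(T) = 3.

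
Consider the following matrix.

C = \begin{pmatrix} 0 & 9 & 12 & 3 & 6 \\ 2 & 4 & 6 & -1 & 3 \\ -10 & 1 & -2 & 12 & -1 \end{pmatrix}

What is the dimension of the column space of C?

2

Row reduce to echelon form.
Swap R1 ↔ R2
R3 ← R3 + (5)·R1: [0, 21, 28, 7, 14]
R3 ← R3 − (7/3)·R2: [0, 0, 0, 0, 0]
Echelon form has 2 nonzero rows, so rank(C) = 2.
The column space has dimension equal to the rank: 2.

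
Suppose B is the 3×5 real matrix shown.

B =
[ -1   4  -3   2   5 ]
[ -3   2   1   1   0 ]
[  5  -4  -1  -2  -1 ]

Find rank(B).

Row reduce to echelon form.
R2 ← R2 − (3)·R1: [0, -10, 10, -5, -15]
R3 ← R3 + (5)·R1: [0, 16, -16, 8, 24]
R3 ← R3 + (8/5)·R2: [0, 0, 0, 0, 0]
Echelon form has 2 nonzero rows, so rank(B) = 2.

2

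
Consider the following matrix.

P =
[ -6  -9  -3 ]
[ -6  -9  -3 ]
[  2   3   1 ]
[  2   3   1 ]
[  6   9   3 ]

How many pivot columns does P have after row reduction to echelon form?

Row reduce to echelon form.
R2 ← R2 − R1: [0, 0, 0]
R3 ← R3 + (1/3)·R1: [0, 0, 0]
R4 ← R4 + (1/3)·R1: [0, 0, 0]
R5 ← R5 + R1: [0, 0, 0]
Echelon form has 1 nonzero row, so rank(P) = 1.
Each nonzero row contributes one pivot column: 1 pivot columns.

1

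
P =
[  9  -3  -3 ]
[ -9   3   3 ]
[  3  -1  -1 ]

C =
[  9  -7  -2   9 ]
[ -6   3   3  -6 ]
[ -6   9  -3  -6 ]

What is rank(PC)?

First compute PC:
[[117, -99, -18, 117],
 [-117,  99,  18, -117],
 [ 39, -33,  -6,  39]]
Now row reduce the product.
R2 ← R2 + R1: [0, 0, 0, 0]
R3 ← R3 − (1/3)·R1: [0, 0, 0, 0]
1 nonzero row, so rank(PC) = 1.

1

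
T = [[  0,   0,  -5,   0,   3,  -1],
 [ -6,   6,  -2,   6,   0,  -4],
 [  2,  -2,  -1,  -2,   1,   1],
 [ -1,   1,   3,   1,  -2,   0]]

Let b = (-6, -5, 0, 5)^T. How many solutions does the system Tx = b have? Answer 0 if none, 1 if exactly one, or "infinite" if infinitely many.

0

Row reduce the augmented matrix [T | b].
Swap R1 ↔ R2
R3 ← R3 + (1/3)·R1: [0, 0, -5/3, 0, 1, -1/3, -5/3]
R4 ← R4 − (1/6)·R1: [0, 0, 10/3, 0, -2, 2/3, 35/6]
R3 ← R3 − (1/3)·R2: [0, 0, 0, 0, 0, 0, 1/3]
R4 ← R4 + (2/3)·R2: [0, 0, 0, 0, 0, 0, 11/6]
R4 ← R4 − (11/2)·R3: [0, 0, 0, 0, 0, 0, 0]
The echelon form has 3 nonzero rows; the last pivot sits in the augmented column, so rank(T) = 2 but rank([T|b]) = 3.
Since the ranks differ, the system is inconsistent.
It has no solutions.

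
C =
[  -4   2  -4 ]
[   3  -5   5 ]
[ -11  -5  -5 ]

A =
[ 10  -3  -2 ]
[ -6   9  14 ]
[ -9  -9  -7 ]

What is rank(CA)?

2

First compute CA:
[[-16,  66,  64],
 [ 15, -99, -111],
 [-35,  33, -13]]
Now row reduce the product.
R2 ← R2 + (15/16)·R1: [0, -297/8, -51]
R3 ← R3 − (35/16)·R1: [0, -891/8, -153]
R3 ← R3 − (3)·R2: [0, 0, 0]
2 nonzero rows, so rank(CA) = 2.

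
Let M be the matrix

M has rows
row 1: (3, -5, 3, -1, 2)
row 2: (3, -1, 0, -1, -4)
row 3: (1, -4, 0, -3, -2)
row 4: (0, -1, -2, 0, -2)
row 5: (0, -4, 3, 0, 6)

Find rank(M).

4

Row reduce to echelon form.
R2 ← R2 − R1: [0, 4, -3, 0, -6]
R3 ← R3 − (1/3)·R1: [0, -7/3, -1, -8/3, -8/3]
R3 ← R3 + (7/12)·R2: [0, 0, -11/4, -8/3, -37/6]
R4 ← R4 + (1/4)·R2: [0, 0, -11/4, 0, -7/2]
R5 ← R5 + R2: [0, 0, 0, 0, 0]
R4 ← R4 − R3: [0, 0, 0, 8/3, 8/3]
Echelon form has 4 nonzero rows, so rank(M) = 4.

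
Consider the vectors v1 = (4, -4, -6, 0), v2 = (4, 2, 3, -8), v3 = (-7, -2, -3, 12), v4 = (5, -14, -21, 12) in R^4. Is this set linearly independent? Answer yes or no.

Form the matrix with these vectors as rows and row reduce.
R2 ← R2 − R1: [0, 6, 9, -8]
R3 ← R3 + (7/4)·R1: [0, -9, -27/2, 12]
R4 ← R4 − (5/4)·R1: [0, -9, -27/2, 12]
R3 ← R3 + (3/2)·R2: [0, 0, 0, 0]
R4 ← R4 + (3/2)·R2: [0, 0, 0, 0]
2 nonzero rows, so the 4 vectors span a space of dimension 2.
Since 2 < 4, the vectors are linearly dependent.

no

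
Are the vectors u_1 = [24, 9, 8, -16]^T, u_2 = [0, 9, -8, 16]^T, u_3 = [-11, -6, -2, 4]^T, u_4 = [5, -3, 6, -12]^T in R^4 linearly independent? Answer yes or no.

no

Form the matrix with these vectors as rows and row reduce.
R3 ← R3 + (11/24)·R1: [0, -15/8, 5/3, -10/3]
R4 ← R4 − (5/24)·R1: [0, -39/8, 13/3, -26/3]
R3 ← R3 + (5/24)·R2: [0, 0, 0, 0]
R4 ← R4 + (13/24)·R2: [0, 0, 0, 0]
2 nonzero rows, so the 4 vectors span a space of dimension 2.
Since 2 < 4, the vectors are linearly dependent.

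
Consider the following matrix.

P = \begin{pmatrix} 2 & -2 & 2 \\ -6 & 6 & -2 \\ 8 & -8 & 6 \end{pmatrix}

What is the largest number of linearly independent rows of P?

2

Row reduce to echelon form.
R2 ← R2 + (3)·R1: [0, 0, 4]
R3 ← R3 − (4)·R1: [0, 0, -2]
R3 ← R3 + (1/2)·R2: [0, 0, 0]
Echelon form has 2 nonzero rows, so rank(P) = 2.
The rank gives the maximum number of linearly independent rows: 2.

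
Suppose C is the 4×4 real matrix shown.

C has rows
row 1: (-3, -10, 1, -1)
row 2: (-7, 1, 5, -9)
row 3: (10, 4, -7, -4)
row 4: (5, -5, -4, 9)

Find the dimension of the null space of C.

Row reduce to echelon form.
R2 ← R2 − (7/3)·R1: [0, 73/3, 8/3, -20/3]
R3 ← R3 + (10/3)·R1: [0, -88/3, -11/3, -22/3]
R4 ← R4 + (5/3)·R1: [0, -65/3, -7/3, 22/3]
R3 ← R3 + (88/73)·R2: [0, 0, -33/73, -1122/73]
R4 ← R4 + (65/73)·R2: [0, 0, 3/73, 102/73]
R4 ← R4 + (1/11)·R3: [0, 0, 0, 0]
3 nonzero rows, so rank(C) = 3.
C has 4 columns; by rank–nullity, nullity = 4 − 3 = 1.

1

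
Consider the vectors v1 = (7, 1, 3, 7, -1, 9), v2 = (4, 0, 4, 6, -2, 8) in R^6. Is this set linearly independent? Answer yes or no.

yes

Form the matrix with these vectors as rows and row reduce.
R2 ← R2 − (4/7)·R1: [0, -4/7, 16/7, 2, -10/7, 20/7]
2 nonzero rows, so the 2 vectors span a space of dimension 2.
Since 2 = 2, the vectors are linearly independent.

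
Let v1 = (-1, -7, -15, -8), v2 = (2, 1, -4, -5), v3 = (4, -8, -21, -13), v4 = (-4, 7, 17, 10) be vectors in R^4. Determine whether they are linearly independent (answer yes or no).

no

Form the matrix with these vectors as rows and row reduce.
R2 ← R2 + (2)·R1: [0, -13, -34, -21]
R3 ← R3 + (4)·R1: [0, -36, -81, -45]
R4 ← R4 − (4)·R1: [0, 35, 77, 42]
R3 ← R3 − (36/13)·R2: [0, 0, 171/13, 171/13]
R4 ← R4 + (35/13)·R2: [0, 0, -189/13, -189/13]
R4 ← R4 + (21/19)·R3: [0, 0, 0, 0]
3 nonzero rows, so the 4 vectors span a space of dimension 3.
Since 3 < 4, the vectors are linearly dependent.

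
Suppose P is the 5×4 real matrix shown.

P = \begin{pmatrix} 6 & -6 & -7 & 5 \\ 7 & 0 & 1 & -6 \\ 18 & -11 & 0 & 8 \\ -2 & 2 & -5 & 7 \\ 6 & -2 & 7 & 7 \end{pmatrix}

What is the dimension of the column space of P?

Row reduce to echelon form.
R2 ← R2 − (7/6)·R1: [0, 7, 55/6, -71/6]
R3 ← R3 − (3)·R1: [0, 7, 21, -7]
R4 ← R4 + (1/3)·R1: [0, 0, -22/3, 26/3]
R5 ← R5 − R1: [0, 4, 14, 2]
R3 ← R3 − R2: [0, 0, 71/6, 29/6]
R5 ← R5 − (4/7)·R2: [0, 0, 184/21, 184/21]
R4 ← R4 + (44/71)·R3: [0, 0, 0, 828/71]
R5 ← R5 − (368/497)·R3: [0, 0, 0, 368/71]
R5 ← R5 − (4/9)·R4: [0, 0, 0, 0]
Echelon form has 4 nonzero rows, so rank(P) = 4.
The column space has dimension equal to the rank: 4.

4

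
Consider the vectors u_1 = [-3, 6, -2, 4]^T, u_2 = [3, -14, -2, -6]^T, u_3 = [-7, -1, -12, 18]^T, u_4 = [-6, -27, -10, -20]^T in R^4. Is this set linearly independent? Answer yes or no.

yes

Form the matrix with these vectors as rows and row reduce.
R2 ← R2 + R1: [0, -8, -4, -2]
R3 ← R3 − (7/3)·R1: [0, -15, -22/3, 26/3]
R4 ← R4 − (2)·R1: [0, -39, -6, -28]
R3 ← R3 − (15/8)·R2: [0, 0, 1/6, 149/12]
R4 ← R4 − (39/8)·R2: [0, 0, 27/2, -73/4]
R4 ← R4 − (81)·R3: [0, 0, 0, -1024]
4 nonzero rows, so the 4 vectors span a space of dimension 4.
Since 4 = 4, the vectors are linearly independent.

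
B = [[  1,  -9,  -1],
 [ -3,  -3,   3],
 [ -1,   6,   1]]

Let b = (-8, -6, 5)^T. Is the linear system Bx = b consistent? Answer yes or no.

Row reduce the augmented matrix [B | b].
R2 ← R2 + (3)·R1: [0, -30, 0, -30]
R3 ← R3 + R1: [0, -3, 0, -3]
R3 ← R3 − (1/10)·R2: [0, 0, 0, 0]
The echelon form has 2 nonzero rows, and every pivot lies in the first 3 columns, so rank(B) = rank([B|b]) = 2.
The system is consistent.

yes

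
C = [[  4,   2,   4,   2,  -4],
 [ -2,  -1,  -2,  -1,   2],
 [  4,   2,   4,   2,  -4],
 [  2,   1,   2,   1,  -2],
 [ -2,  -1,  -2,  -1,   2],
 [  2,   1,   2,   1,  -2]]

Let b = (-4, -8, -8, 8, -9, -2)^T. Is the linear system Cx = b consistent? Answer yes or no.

Row reduce the augmented matrix [C | b].
R2 ← R2 + (1/2)·R1: [0, 0, 0, 0, 0, -10]
R3 ← R3 − R1: [0, 0, 0, 0, 0, -4]
R4 ← R4 − (1/2)·R1: [0, 0, 0, 0, 0, 10]
R5 ← R5 + (1/2)·R1: [0, 0, 0, 0, 0, -11]
R6 ← R6 − (1/2)·R1: [0, 0, 0, 0, 0, 0]
R3 ← R3 − (2/5)·R2: [0, 0, 0, 0, 0, 0]
R4 ← R4 + R2: [0, 0, 0, 0, 0, 0]
R5 ← R5 − (11/10)·R2: [0, 0, 0, 0, 0, 0]
The echelon form has 2 nonzero rows; the last pivot sits in the augmented column, so rank(C) = 1 but rank([C|b]) = 2.
Since the ranks differ, the system is inconsistent.

no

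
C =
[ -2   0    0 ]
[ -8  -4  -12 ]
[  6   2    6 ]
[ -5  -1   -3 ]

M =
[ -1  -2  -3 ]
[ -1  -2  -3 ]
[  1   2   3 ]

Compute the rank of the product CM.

1

First compute CM:
[[  2,   4,   6],
 [  0,   0,   0],
 [ -2,  -4,  -6],
 [  3,   6,   9]]
Now row reduce the product.
R3 ← R3 + R1: [0, 0, 0]
R4 ← R4 − (3/2)·R1: [0, 0, 0]
1 nonzero row, so rank(CM) = 1.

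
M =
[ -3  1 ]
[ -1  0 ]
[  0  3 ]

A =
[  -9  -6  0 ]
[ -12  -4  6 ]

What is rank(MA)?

First compute MA:
[[ 15,  14,   6],
 [  9,   6,   0],
 [-36, -12,  18]]
Now row reduce the product.
R2 ← R2 − (3/5)·R1: [0, -12/5, -18/5]
R3 ← R3 + (12/5)·R1: [0, 108/5, 162/5]
R3 ← R3 + (9)·R2: [0, 0, 0]
2 nonzero rows, so rank(MA) = 2.

2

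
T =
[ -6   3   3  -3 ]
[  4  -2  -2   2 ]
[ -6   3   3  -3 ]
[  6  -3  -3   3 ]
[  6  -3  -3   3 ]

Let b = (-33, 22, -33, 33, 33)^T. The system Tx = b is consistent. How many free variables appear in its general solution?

Row reduce the augmented matrix [T | b].
R2 ← R2 + (2/3)·R1: [0, 0, 0, 0, 0]
R3 ← R3 − R1: [0, 0, 0, 0, 0]
R4 ← R4 + R1: [0, 0, 0, 0, 0]
R5 ← R5 + R1: [0, 0, 0, 0, 0]
The echelon form has 1 nonzero rows, and every pivot lies in the first 4 columns, so rank(T) = rank([T|b]) = 1.
The system is consistent.
Free variables = (unknowns) − (rank) = 4 − 1 = 3.

3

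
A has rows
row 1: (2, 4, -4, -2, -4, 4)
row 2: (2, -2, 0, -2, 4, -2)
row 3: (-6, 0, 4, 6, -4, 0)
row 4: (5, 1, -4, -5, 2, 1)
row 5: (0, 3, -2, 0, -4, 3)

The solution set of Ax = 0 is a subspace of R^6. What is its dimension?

4

Row reduce to echelon form.
R2 ← R2 − R1: [0, -6, 4, 0, 8, -6]
R3 ← R3 + (3)·R1: [0, 12, -8, 0, -16, 12]
R4 ← R4 − (5/2)·R1: [0, -9, 6, 0, 12, -9]
R3 ← R3 + (2)·R2: [0, 0, 0, 0, 0, 0]
R4 ← R4 − (3/2)·R2: [0, 0, 0, 0, 0, 0]
R5 ← R5 + (1/2)·R2: [0, 0, 0, 0, 0, 0]
2 nonzero rows, so rank(A) = 2.
A has 6 columns; by rank–nullity, nullity = 6 − 2 = 4.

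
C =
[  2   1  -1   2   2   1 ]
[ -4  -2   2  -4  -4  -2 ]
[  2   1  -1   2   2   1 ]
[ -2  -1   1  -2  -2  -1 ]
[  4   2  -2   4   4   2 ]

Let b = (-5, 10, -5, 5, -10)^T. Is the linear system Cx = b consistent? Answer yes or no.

Row reduce the augmented matrix [C | b].
R2 ← R2 + (2)·R1: [0, 0, 0, 0, 0, 0, 0]
R3 ← R3 − R1: [0, 0, 0, 0, 0, 0, 0]
R4 ← R4 + R1: [0, 0, 0, 0, 0, 0, 0]
R5 ← R5 − (2)·R1: [0, 0, 0, 0, 0, 0, 0]
The echelon form has 1 nonzero rows, and every pivot lies in the first 6 columns, so rank(C) = rank([C|b]) = 1.
The system is consistent.

yes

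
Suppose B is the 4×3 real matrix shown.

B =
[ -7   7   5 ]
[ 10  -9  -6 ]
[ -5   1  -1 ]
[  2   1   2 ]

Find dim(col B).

2

Row reduce to echelon form.
R2 ← R2 + (10/7)·R1: [0, 1, 8/7]
R3 ← R3 − (5/7)·R1: [0, -4, -32/7]
R4 ← R4 + (2/7)·R1: [0, 3, 24/7]
R3 ← R3 + (4)·R2: [0, 0, 0]
R4 ← R4 − (3)·R2: [0, 0, 0]
Echelon form has 2 nonzero rows, so rank(B) = 2.
The column space has dimension equal to the rank: 2.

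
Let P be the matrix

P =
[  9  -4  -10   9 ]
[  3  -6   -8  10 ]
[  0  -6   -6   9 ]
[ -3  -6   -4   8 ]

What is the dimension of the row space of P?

2

Row reduce to echelon form.
R2 ← R2 − (1/3)·R1: [0, -14/3, -14/3, 7]
R4 ← R4 + (1/3)·R1: [0, -22/3, -22/3, 11]
R3 ← R3 − (9/7)·R2: [0, 0, 0, 0]
R4 ← R4 − (11/7)·R2: [0, 0, 0, 0]
Echelon form has 2 nonzero rows, so rank(P) = 2.
The row space has dimension equal to the rank: 2.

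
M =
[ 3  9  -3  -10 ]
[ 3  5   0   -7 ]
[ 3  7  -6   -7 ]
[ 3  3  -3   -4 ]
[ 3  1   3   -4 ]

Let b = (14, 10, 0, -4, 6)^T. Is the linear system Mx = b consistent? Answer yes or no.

yes

Row reduce the augmented matrix [M | b].
R2 ← R2 − R1: [0, -4, 3, 3, -4]
R3 ← R3 − R1: [0, -2, -3, 3, -14]
R4 ← R4 − R1: [0, -6, 0, 6, -18]
R5 ← R5 − R1: [0, -8, 6, 6, -8]
R3 ← R3 − (1/2)·R2: [0, 0, -9/2, 3/2, -12]
R4 ← R4 − (3/2)·R2: [0, 0, -9/2, 3/2, -12]
R5 ← R5 − (2)·R2: [0, 0, 0, 0, 0]
R4 ← R4 − R3: [0, 0, 0, 0, 0]
The echelon form has 3 nonzero rows, and every pivot lies in the first 4 columns, so rank(M) = rank([M|b]) = 3.
The system is consistent.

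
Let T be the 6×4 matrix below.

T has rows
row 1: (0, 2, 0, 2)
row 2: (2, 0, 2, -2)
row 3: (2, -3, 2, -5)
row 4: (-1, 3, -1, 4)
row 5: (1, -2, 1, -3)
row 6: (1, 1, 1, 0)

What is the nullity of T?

Row reduce to echelon form.
Swap R1 ↔ R2
R3 ← R3 − R1: [0, -3, 0, -3]
R4 ← R4 + (1/2)·R1: [0, 3, 0, 3]
R5 ← R5 − (1/2)·R1: [0, -2, 0, -2]
R6 ← R6 − (1/2)·R1: [0, 1, 0, 1]
R3 ← R3 + (3/2)·R2: [0, 0, 0, 0]
R4 ← R4 − (3/2)·R2: [0, 0, 0, 0]
R5 ← R5 + R2: [0, 0, 0, 0]
R6 ← R6 − (1/2)·R2: [0, 0, 0, 0]
2 nonzero rows, so rank(T) = 2.
T has 4 columns; by rank–nullity, nullity = 4 − 2 = 2.

2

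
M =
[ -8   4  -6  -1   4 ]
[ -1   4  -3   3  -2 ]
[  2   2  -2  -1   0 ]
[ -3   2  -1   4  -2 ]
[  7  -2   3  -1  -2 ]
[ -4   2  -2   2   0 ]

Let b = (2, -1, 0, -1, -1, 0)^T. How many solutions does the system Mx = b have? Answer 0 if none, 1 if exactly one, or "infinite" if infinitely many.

infinite

Row reduce the augmented matrix [M | b].
R2 ← R2 − (1/8)·R1: [0, 7/2, -9/4, 25/8, -5/2, -5/4]
R3 ← R3 + (1/4)·R1: [0, 3, -7/2, -5/4, 1, 1/2]
R4 ← R4 − (3/8)·R1: [0, 1/2, 5/4, 35/8, -7/2, -7/4]
R5 ← R5 + (7/8)·R1: [0, 3/2, -9/4, -15/8, 3/2, 3/4]
R6 ← R6 − (1/2)·R1: [0, 0, 1, 5/2, -2, -1]
R3 ← R3 − (6/7)·R2: [0, 0, -11/7, -55/14, 22/7, 11/7]
R4 ← R4 − (1/7)·R2: [0, 0, 11/7, 55/14, -22/7, -11/7]
R5 ← R5 − (3/7)·R2: [0, 0, -9/7, -45/14, 18/7, 9/7]
R4 ← R4 + R3: [0, 0, 0, 0, 0, 0]
R5 ← R5 − (9/11)·R3: [0, 0, 0, 0, 0, 0]
R6 ← R6 + (7/11)·R3: [0, 0, 0, 0, 0, 0]
The echelon form has 3 nonzero rows, and every pivot lies in the first 5 columns, so rank(M) = rank([M|b]) = 3.
The system is consistent.
rank = 3 < 5 unknowns, so there are infinitely many solutions.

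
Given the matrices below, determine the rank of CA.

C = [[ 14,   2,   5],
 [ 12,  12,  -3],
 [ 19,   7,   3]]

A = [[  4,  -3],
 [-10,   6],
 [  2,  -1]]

2

First compute CA:
[[ 46, -35],
 [-78,  39],
 [ 12, -18]]
Now row reduce the product.
R2 ← R2 + (39/23)·R1: [0, -468/23]
R3 ← R3 − (6/23)·R1: [0, -204/23]
R3 ← R3 − (17/39)·R2: [0, 0]
2 nonzero rows, so rank(CA) = 2.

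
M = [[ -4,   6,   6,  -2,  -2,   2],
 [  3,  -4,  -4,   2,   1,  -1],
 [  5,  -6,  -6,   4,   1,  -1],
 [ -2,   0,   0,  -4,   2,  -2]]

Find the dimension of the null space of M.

4

Row reduce to echelon form.
R2 ← R2 + (3/4)·R1: [0, 1/2, 1/2, 1/2, -1/2, 1/2]
R3 ← R3 + (5/4)·R1: [0, 3/2, 3/2, 3/2, -3/2, 3/2]
R4 ← R4 − (1/2)·R1: [0, -3, -3, -3, 3, -3]
R3 ← R3 − (3)·R2: [0, 0, 0, 0, 0, 0]
R4 ← R4 + (6)·R2: [0, 0, 0, 0, 0, 0]
2 nonzero rows, so rank(M) = 2.
M has 6 columns; by rank–nullity, nullity = 6 − 2 = 4.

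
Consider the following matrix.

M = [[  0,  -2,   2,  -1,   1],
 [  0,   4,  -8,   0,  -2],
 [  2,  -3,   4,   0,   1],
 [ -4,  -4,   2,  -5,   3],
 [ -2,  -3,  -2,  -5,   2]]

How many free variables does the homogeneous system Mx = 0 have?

2

Row reduce to echelon form.
Swap R1 ↔ R3
R4 ← R4 + (2)·R1: [0, -10, 10, -5, 5]
R5 ← R5 + R1: [0, -6, 2, -5, 3]
R3 ← R3 + (1/2)·R2: [0, 0, -2, -1, 0]
R4 ← R4 + (5/2)·R2: [0, 0, -10, -5, 0]
R5 ← R5 + (3/2)·R2: [0, 0, -10, -5, 0]
R4 ← R4 − (5)·R3: [0, 0, 0, 0, 0]
R5 ← R5 − (5)·R3: [0, 0, 0, 0, 0]
3 nonzero rows, so rank(M) = 3.
M has 5 columns; by rank–nullity, nullity = 5 − 3 = 2.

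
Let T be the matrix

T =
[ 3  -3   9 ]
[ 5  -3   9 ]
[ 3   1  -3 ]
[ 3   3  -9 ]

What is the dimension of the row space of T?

Row reduce to echelon form.
R2 ← R2 − (5/3)·R1: [0, 2, -6]
R3 ← R3 − R1: [0, 4, -12]
R4 ← R4 − R1: [0, 6, -18]
R3 ← R3 − (2)·R2: [0, 0, 0]
R4 ← R4 − (3)·R2: [0, 0, 0]
Echelon form has 2 nonzero rows, so rank(T) = 2.
The row space has dimension equal to the rank: 2.

2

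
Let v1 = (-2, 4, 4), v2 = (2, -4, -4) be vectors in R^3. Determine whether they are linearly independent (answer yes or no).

Form the matrix with these vectors as rows and row reduce.
R2 ← R2 + R1: [0, 0, 0]
1 nonzero row, so the 2 vectors span a space of dimension 1.
Since 1 < 2, the vectors are linearly dependent.

no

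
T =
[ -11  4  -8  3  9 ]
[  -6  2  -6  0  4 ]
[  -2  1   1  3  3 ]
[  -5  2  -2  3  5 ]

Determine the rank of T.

2

Row reduce to echelon form.
R2 ← R2 − (6/11)·R1: [0, -2/11, -18/11, -18/11, -10/11]
R3 ← R3 − (2/11)·R1: [0, 3/11, 27/11, 27/11, 15/11]
R4 ← R4 − (5/11)·R1: [0, 2/11, 18/11, 18/11, 10/11]
R3 ← R3 + (3/2)·R2: [0, 0, 0, 0, 0]
R4 ← R4 + R2: [0, 0, 0, 0, 0]
Echelon form has 2 nonzero rows, so rank(T) = 2.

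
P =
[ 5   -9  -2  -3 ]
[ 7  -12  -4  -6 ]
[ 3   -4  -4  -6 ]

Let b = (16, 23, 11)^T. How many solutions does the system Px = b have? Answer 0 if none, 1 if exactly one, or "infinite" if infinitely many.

Row reduce the augmented matrix [P | b].
R2 ← R2 − (7/5)·R1: [0, 3/5, -6/5, -9/5, 3/5]
R3 ← R3 − (3/5)·R1: [0, 7/5, -14/5, -21/5, 7/5]
R3 ← R3 − (7/3)·R2: [0, 0, 0, 0, 0]
The echelon form has 2 nonzero rows, and every pivot lies in the first 4 columns, so rank(P) = rank([P|b]) = 2.
The system is consistent.
rank = 2 < 4 unknowns, so there are infinitely many solutions.

infinite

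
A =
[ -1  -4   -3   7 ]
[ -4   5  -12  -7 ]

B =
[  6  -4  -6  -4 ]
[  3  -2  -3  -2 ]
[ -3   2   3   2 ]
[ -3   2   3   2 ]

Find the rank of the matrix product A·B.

1

First compute AB:
[[-30,  20,  30,  20],
 [ 48, -32, -48, -32]]
Now row reduce the product.
R2 ← R2 + (8/5)·R1: [0, 0, 0, 0]
1 nonzero row, so rank(AB) = 1.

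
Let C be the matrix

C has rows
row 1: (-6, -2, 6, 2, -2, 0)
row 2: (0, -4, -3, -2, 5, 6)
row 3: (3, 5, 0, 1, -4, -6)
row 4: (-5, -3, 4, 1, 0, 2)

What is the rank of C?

2

Row reduce to echelon form.
R3 ← R3 + (1/2)·R1: [0, 4, 3, 2, -5, -6]
R4 ← R4 − (5/6)·R1: [0, -4/3, -1, -2/3, 5/3, 2]
R3 ← R3 + R2: [0, 0, 0, 0, 0, 0]
R4 ← R4 − (1/3)·R2: [0, 0, 0, 0, 0, 0]
Echelon form has 2 nonzero rows, so rank(C) = 2.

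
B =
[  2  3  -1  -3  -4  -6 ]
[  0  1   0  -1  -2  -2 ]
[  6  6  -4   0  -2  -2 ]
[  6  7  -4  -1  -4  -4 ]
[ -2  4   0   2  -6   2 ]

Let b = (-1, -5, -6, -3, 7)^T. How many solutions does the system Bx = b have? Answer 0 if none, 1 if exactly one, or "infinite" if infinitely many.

0

Row reduce the augmented matrix [B | b].
R3 ← R3 − (3)·R1: [0, -3, -1, 9, 10, 16, -3]
R4 ← R4 − (3)·R1: [0, -2, -1, 8, 8, 14, 0]
R5 ← R5 + R1: [0, 7, -1, -1, -10, -4, 6]
R3 ← R3 + (3)·R2: [0, 0, -1, 6, 4, 10, -18]
R4 ← R4 + (2)·R2: [0, 0, -1, 6, 4, 10, -10]
R5 ← R5 − (7)·R2: [0, 0, -1, 6, 4, 10, 41]
R4 ← R4 − R3: [0, 0, 0, 0, 0, 0, 8]
R5 ← R5 − R3: [0, 0, 0, 0, 0, 0, 59]
R5 ← R5 − (59/8)·R4: [0, 0, 0, 0, 0, 0, 0]
The echelon form has 4 nonzero rows; the last pivot sits in the augmented column, so rank(B) = 3 but rank([B|b]) = 4.
Since the ranks differ, the system is inconsistent.
It has no solutions.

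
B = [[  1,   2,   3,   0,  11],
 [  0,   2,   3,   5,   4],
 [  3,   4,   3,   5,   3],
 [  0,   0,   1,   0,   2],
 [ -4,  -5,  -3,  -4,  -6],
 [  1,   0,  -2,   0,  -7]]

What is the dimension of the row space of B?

Row reduce to echelon form.
R3 ← R3 − (3)·R1: [0, -2, -6, 5, -30]
R5 ← R5 + (4)·R1: [0, 3, 9, -4, 38]
R6 ← R6 − R1: [0, -2, -5, 0, -18]
R3 ← R3 + R2: [0, 0, -3, 10, -26]
R5 ← R5 − (3/2)·R2: [0, 0, 9/2, -23/2, 32]
R6 ← R6 + R2: [0, 0, -2, 5, -14]
R4 ← R4 + (1/3)·R3: [0, 0, 0, 10/3, -20/3]
R5 ← R5 + (3/2)·R3: [0, 0, 0, 7/2, -7]
R6 ← R6 − (2/3)·R3: [0, 0, 0, -5/3, 10/3]
R5 ← R5 − (21/20)·R4: [0, 0, 0, 0, 0]
R6 ← R6 + (1/2)·R4: [0, 0, 0, 0, 0]
Echelon form has 4 nonzero rows, so rank(B) = 4.
The row space has dimension equal to the rank: 4.

4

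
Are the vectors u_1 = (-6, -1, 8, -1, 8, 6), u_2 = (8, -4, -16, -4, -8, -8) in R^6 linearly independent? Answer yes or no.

Form the matrix with these vectors as rows and row reduce.
R2 ← R2 + (4/3)·R1: [0, -16/3, -16/3, -16/3, 8/3, 0]
2 nonzero rows, so the 2 vectors span a space of dimension 2.
Since 2 = 2, the vectors are linearly independent.

yes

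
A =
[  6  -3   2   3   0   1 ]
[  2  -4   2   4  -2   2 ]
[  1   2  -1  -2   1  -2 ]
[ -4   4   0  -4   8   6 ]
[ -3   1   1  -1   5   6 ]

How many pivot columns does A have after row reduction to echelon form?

3

Row reduce to echelon form.
R2 ← R2 − (1/3)·R1: [0, -3, 4/3, 3, -2, 5/3]
R3 ← R3 − (1/6)·R1: [0, 5/2, -4/3, -5/2, 1, -13/6]
R4 ← R4 + (2/3)·R1: [0, 2, 4/3, -2, 8, 20/3]
R5 ← R5 + (1/2)·R1: [0, -1/2, 2, 1/2, 5, 13/2]
R3 ← R3 + (5/6)·R2: [0, 0, -2/9, 0, -2/3, -7/9]
R4 ← R4 + (2/3)·R2: [0, 0, 20/9, 0, 20/3, 70/9]
R5 ← R5 − (1/6)·R2: [0, 0, 16/9, 0, 16/3, 56/9]
R4 ← R4 + (10)·R3: [0, 0, 0, 0, 0, 0]
R5 ← R5 + (8)·R3: [0, 0, 0, 0, 0, 0]
Echelon form has 3 nonzero rows, so rank(A) = 3.
Each nonzero row contributes one pivot column: 3 pivot columns.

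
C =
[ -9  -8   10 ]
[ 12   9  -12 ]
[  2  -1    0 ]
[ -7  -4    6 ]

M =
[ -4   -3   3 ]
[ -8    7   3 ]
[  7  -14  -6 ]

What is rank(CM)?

First compute CM:
[[170, -169, -111],
 [-204, 195, 135],
 [  0, -13,   3],
 [102, -91, -69]]
Now row reduce the product.
R2 ← R2 + (6/5)·R1: [0, -39/5, 9/5]
R4 ← R4 − (3/5)·R1: [0, 52/5, -12/5]
R3 ← R3 − (5/3)·R2: [0, 0, 0]
R4 ← R4 + (4/3)·R2: [0, 0, 0]
2 nonzero rows, so rank(CM) = 2.

2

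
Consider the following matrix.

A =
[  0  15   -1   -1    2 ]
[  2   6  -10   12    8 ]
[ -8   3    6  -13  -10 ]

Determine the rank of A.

3

Row reduce to echelon form.
Swap R1 ↔ R2
R3 ← R3 + (4)·R1: [0, 27, -34, 35, 22]
R3 ← R3 − (9/5)·R2: [0, 0, -161/5, 184/5, 92/5]
Echelon form has 3 nonzero rows, so rank(A) = 3.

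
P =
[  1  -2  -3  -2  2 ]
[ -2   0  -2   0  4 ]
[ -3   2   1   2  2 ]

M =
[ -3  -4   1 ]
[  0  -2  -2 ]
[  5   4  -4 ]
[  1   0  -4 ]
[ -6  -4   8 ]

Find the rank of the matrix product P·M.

2

First compute PM:
[[-32, -20,  41],
 [-28, -16,  38],
 [  4,   4,  -3]]
Now row reduce the product.
R2 ← R2 − (7/8)·R1: [0, 3/2, 17/8]
R3 ← R3 + (1/8)·R1: [0, 3/2, 17/8]
R3 ← R3 − R2: [0, 0, 0]
2 nonzero rows, so rank(PM) = 2.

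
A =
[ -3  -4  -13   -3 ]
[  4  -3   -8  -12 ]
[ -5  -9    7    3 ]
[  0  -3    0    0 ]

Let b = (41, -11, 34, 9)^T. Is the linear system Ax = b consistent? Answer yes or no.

Row reduce the augmented matrix [A | b].
R2 ← R2 + (4/3)·R1: [0, -25/3, -76/3, -16, 131/3]
R3 ← R3 − (5/3)·R1: [0, -7/3, 86/3, 8, -103/3]
R3 ← R3 − (7/25)·R2: [0, 0, 894/25, 312/25, -1164/25]
R4 ← R4 − (9/25)·R2: [0, 0, 228/25, 144/25, -168/25]
R4 ← R4 − (38/149)·R3: [0, 0, 0, 384/149, 768/149]
The echelon form has 4 nonzero rows, and every pivot lies in the first 4 columns, so rank(A) = rank([A|b]) = 4.
The system is consistent.

yes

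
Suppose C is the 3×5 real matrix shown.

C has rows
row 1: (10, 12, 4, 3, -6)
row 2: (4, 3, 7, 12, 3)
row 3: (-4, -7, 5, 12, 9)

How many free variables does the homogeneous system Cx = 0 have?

3

Row reduce to echelon form.
R2 ← R2 − (2/5)·R1: [0, -9/5, 27/5, 54/5, 27/5]
R3 ← R3 + (2/5)·R1: [0, -11/5, 33/5, 66/5, 33/5]
R3 ← R3 − (11/9)·R2: [0, 0, 0, 0, 0]
2 nonzero rows, so rank(C) = 2.
C has 5 columns; by rank–nullity, nullity = 5 − 2 = 3.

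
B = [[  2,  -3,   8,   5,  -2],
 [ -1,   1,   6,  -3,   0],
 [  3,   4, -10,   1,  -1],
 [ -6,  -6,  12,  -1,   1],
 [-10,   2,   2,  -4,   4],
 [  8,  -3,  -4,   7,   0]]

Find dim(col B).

5

Row reduce to echelon form.
R2 ← R2 + (1/2)·R1: [0, -1/2, 10, -1/2, -1]
R3 ← R3 − (3/2)·R1: [0, 17/2, -22, -13/2, 2]
R4 ← R4 + (3)·R1: [0, -15, 36, 14, -5]
R5 ← R5 + (5)·R1: [0, -13, 42, 21, -6]
R6 ← R6 − (4)·R1: [0, 9, -36, -13, 8]
R3 ← R3 + (17)·R2: [0, 0, 148, -15, -15]
R4 ← R4 − (30)·R2: [0, 0, -264, 29, 25]
R5 ← R5 − (26)·R2: [0, 0, -218, 34, 20]
R6 ← R6 + (18)·R2: [0, 0, 144, -22, -10]
R4 ← R4 + (66/37)·R3: [0, 0, 0, 83/37, -65/37]
R5 ← R5 + (109/74)·R3: [0, 0, 0, 881/74, -155/74]
R6 ← R6 − (36/37)·R3: [0, 0, 0, -274/37, 170/37]
R5 ← R5 − (881/166)·R4: [0, 0, 0, 0, 600/83]
R6 ← R6 + (274/83)·R4: [0, 0, 0, 0, -100/83]
R6 ← R6 + (1/6)·R5: [0, 0, 0, 0, 0]
Echelon form has 5 nonzero rows, so rank(B) = 5.
The column space has dimension equal to the rank: 5.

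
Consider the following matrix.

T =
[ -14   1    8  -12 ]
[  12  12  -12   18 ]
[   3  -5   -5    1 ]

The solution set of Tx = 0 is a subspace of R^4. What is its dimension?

Row reduce to echelon form.
R2 ← R2 + (6/7)·R1: [0, 90/7, -36/7, 54/7]
R3 ← R3 + (3/14)·R1: [0, -67/14, -23/7, -11/7]
R3 ← R3 + (67/180)·R2: [0, 0, -26/5, 13/10]
3 nonzero rows, so rank(T) = 3.
T has 4 columns; by rank–nullity, nullity = 4 − 3 = 1.

1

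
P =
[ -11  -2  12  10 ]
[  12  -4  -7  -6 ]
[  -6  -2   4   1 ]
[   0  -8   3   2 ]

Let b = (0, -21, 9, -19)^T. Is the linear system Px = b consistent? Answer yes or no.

Row reduce the augmented matrix [P | b].
R2 ← R2 + (12/11)·R1: [0, -68/11, 67/11, 54/11, -21]
R3 ← R3 − (6/11)·R1: [0, -10/11, -28/11, -49/11, 9]
R3 ← R3 − (5/34)·R2: [0, 0, -117/34, -88/17, 411/34]
R4 ← R4 − (22/17)·R2: [0, 0, -83/17, -74/17, 139/17]
R4 ← R4 − (166/117)·R3: [0, 0, 0, 350/117, -350/39]
The echelon form has 4 nonzero rows, and every pivot lies in the first 4 columns, so rank(P) = rank([P|b]) = 4.
The system is consistent.

yes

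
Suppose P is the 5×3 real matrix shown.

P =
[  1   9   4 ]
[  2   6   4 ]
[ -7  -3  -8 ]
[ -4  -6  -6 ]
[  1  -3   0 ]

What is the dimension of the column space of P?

Row reduce to echelon form.
R2 ← R2 − (2)·R1: [0, -12, -4]
R3 ← R3 + (7)·R1: [0, 60, 20]
R4 ← R4 + (4)·R1: [0, 30, 10]
R5 ← R5 − R1: [0, -12, -4]
R3 ← R3 + (5)·R2: [0, 0, 0]
R4 ← R4 + (5/2)·R2: [0, 0, 0]
R5 ← R5 − R2: [0, 0, 0]
Echelon form has 2 nonzero rows, so rank(P) = 2.
The column space has dimension equal to the rank: 2.

2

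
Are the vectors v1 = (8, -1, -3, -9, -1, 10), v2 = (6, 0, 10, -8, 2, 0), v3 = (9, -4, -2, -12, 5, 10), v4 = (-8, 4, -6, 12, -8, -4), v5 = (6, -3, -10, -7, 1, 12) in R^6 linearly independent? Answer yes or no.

no

Form the matrix with these vectors as rows and row reduce.
R2 ← R2 − (3/4)·R1: [0, 3/4, 49/4, -5/4, 11/4, -15/2]
R3 ← R3 − (9/8)·R1: [0, -23/8, 11/8, -15/8, 49/8, -5/4]
R4 ← R4 + R1: [0, 3, -9, 3, -9, 6]
R5 ← R5 − (3/4)·R1: [0, -9/4, -31/4, -1/4, 7/4, 9/2]
R3 ← R3 + (23/6)·R2: [0, 0, 145/3, -20/3, 50/3, -30]
R4 ← R4 − (4)·R2: [0, 0, -58, 8, -20, 36]
R5 ← R5 + (3)·R2: [0, 0, 29, -4, 10, -18]
R4 ← R4 + (6/5)·R3: [0, 0, 0, 0, 0, 0]
R5 ← R5 − (3/5)·R3: [0, 0, 0, 0, 0, 0]
3 nonzero rows, so the 5 vectors span a space of dimension 3.
Since 3 < 5, the vectors are linearly dependent.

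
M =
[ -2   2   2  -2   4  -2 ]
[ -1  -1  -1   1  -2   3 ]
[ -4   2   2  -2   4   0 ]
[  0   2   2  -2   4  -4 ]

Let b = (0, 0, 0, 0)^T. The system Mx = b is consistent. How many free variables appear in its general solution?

Row reduce the augmented matrix [M | b].
R2 ← R2 − (1/2)·R1: [0, -2, -2, 2, -4, 4, 0]
R3 ← R3 − (2)·R1: [0, -2, -2, 2, -4, 4, 0]
R3 ← R3 − R2: [0, 0, 0, 0, 0, 0, 0]
R4 ← R4 + R2: [0, 0, 0, 0, 0, 0, 0]
The echelon form has 2 nonzero rows, and every pivot lies in the first 6 columns, so rank(M) = rank([M|b]) = 2.
The system is consistent.
Free variables = (unknowns) − (rank) = 6 − 2 = 4.

4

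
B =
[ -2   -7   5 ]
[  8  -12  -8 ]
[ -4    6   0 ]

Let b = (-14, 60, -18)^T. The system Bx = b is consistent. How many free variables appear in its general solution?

Row reduce the augmented matrix [B | b].
R2 ← R2 + (4)·R1: [0, -40, 12, 4]
R3 ← R3 − (2)·R1: [0, 20, -10, 10]
R3 ← R3 + (1/2)·R2: [0, 0, -4, 12]
The echelon form has 3 nonzero rows, and every pivot lies in the first 3 columns, so rank(B) = rank([B|b]) = 3.
The system is consistent.
Free variables = (unknowns) − (rank) = 3 − 3 = 0.

0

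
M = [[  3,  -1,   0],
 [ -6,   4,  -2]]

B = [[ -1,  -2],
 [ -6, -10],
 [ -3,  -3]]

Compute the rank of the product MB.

2

First compute MB:
[[  3,   4],
 [-12, -22]]
Now row reduce the product.
R2 ← R2 + (4)·R1: [0, -6]
2 nonzero rows, so rank(MB) = 2.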